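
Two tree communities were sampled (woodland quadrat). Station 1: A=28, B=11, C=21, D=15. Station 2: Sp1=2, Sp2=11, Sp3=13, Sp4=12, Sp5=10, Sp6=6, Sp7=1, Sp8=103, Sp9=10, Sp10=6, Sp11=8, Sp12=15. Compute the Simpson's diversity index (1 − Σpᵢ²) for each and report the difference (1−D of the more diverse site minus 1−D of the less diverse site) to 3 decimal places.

Station 1: N=75, proportions 0.37333, 0.14667, 0.28, 0.2, giving 1−D = 0.72071 (working shown to 5 dp, full precision carried).
Station 2: N=197, proportions 0.01015, 0.05584, 0.06599, 0.06091, 0.05076, 0.03046, 0.00508, 0.52284, 0.05076, 0.03046, 0.04061, 0.07614, giving 1−D = 0.70087.
Difference = |0.72071 − 0.70087| = 0.01984, i.e. 0.020 to 3 decimal places.

0.020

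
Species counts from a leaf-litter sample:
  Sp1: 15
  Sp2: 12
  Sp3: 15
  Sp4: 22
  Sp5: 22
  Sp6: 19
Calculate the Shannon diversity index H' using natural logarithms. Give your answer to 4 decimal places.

1.7681

Total N = 15+12+15+22+22+19 = 105, so the proportions are 0.142857, 0.114286, 0.142857, 0.209524, 0.209524, 0.180952 (working shown to 6 dp, full precision carried).
Each pᵢ ln pᵢ term: 0.142857×(-1.945910)=-0.277987, 0.114286×(-2.169054)=-0.247892, 0.142857×(-1.945910)=-0.277987, 0.209524×(-1.562918)=-0.327469, 0.209524×(-1.562918)=-0.327469, 0.180952×(-1.709521)=-0.309342.
Sum = -1.768145, so H' = 1.7681.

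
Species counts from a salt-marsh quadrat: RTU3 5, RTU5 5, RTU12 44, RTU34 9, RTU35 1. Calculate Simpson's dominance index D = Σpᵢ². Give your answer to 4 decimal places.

Total N = 5+5+44+9+1 = 64, so the proportions are 0.078125, 0.078125, 0.6875, 0.140625, 0.015625 (working shown to 6 dp, full precision carried).
D = 0.078125² + 0.078125² + 0.6875² + 0.140625² + 0.015625² = 0.006104 + 0.006104 + 0.472656 + 0.019775 + 0.000244 = 0.504883.
To 4 decimal places, D = 0.5049.

0.5049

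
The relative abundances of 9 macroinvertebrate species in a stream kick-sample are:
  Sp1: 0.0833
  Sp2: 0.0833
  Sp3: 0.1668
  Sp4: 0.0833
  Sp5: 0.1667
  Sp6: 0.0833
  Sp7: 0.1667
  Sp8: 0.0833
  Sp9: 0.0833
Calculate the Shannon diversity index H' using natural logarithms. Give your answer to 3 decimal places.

Each pᵢ ln pᵢ term (working shown to 5 dp, full precision carried): 0.0833×(-2.48531)=-0.20703, 0.0833×(-2.48531)=-0.20703, 0.1668×(-1.79096)=-0.29873, 0.0833×(-2.48531)=-0.20703, 0.1667×(-1.79156)=-0.29865, 0.0833×(-2.48531)=-0.20703, 0.1667×(-1.79156)=-0.29865, 0.0833×(-2.48531)=-0.20703, 0.0833×(-2.48531)=-0.20703.
Sum = -2.13819, so H' = 2.138.

2.138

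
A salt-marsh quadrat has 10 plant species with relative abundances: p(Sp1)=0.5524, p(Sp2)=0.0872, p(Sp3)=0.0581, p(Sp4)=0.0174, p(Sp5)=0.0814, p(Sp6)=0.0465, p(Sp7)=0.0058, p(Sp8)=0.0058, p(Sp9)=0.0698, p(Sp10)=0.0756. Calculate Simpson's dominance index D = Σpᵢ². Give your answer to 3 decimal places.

0.336

D = 0.5524² + 0.0872² + 0.0581² + 0.0174² + 0.0814² + 0.0465² + 0.0058² + 0.0058² + 0.0698² + 0.0756² = 0.30515 + 0.00760 + 0.00338 + 0.00030 + 0.00663 + 0.00216 + 0.00003 + 0.00003 + 0.00487 + 0.00572 = 0.33587 (working shown to 5 dp, full precision carried).
To 3 decimal places, D = 0.336.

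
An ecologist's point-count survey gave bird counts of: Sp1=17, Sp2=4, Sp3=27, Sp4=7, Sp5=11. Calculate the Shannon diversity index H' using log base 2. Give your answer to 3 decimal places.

Total N = 17+4+27+7+11 = 66, so the proportions are 0.25758, 0.06061, 0.40909, 0.10606, 0.16667 (working shown to 5 dp, full precision carried).
Each pᵢ log₂ pᵢ term: 0.25758×(-1.95693)=-0.50406, 0.06061×(-4.04439)=-0.24511, 0.40909×(-1.28951)=-0.52753, 0.10606×(-3.23704)=-0.34332, 0.16667×(-2.58496)=-0.43083.
Sum = -2.05085, so H' = 2.051.

2.051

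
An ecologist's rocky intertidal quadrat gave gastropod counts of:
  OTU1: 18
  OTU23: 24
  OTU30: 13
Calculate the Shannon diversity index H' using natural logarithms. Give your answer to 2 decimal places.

1.07

Total N = 18+24+13 = 55, so the proportions are 0.3273, 0.4364, 0.2364 (working shown to 4 dp, full precision carried).
Each pᵢ ln pᵢ term: 0.3273×(-1.1170)=-0.3656, 0.4364×(-0.8293)=-0.3619, 0.2364×(-1.4424)=-0.3409.
Sum = -1.0683, so H' = 1.07.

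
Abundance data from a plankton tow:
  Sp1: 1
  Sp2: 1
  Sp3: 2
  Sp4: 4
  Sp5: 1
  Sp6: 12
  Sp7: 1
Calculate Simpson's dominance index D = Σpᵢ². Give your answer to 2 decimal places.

0.35

Total N = 1+1+2+4+1+12+1 = 22, so the proportions are 0.0455, 0.0455, 0.0909, 0.1818, 0.0455, 0.5455, 0.0455 (working shown to 4 dp, full precision carried).
D = 0.0455² + 0.0455² + 0.0909² + 0.1818² + 0.0455² + 0.5455² + 0.0455² = 0.0021 + 0.0021 + 0.0083 + 0.0331 + 0.0021 + 0.2975 + 0.0021 = 0.3471.
To 2 decimal places, D = 0.35.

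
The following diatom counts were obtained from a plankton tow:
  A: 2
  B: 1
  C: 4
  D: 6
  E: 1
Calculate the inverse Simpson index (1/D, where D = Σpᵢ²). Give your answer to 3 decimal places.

Total N = 2+1+4+6+1 = 14, so the proportions are 0.1428571, 0.0714286, 0.2857143, 0.4285714, 0.0714286 (working shown to 7 dp, full precision carried).
D = 0.1428571² + 0.0714286² + 0.2857143² + 0.4285714² + 0.0714286² = 0.0204082 + 0.0051020 + 0.0816327 + 0.1836735 + 0.0051020 = 0.2959184.
So 1/D = 3.37931, i.e. 3.379 to 3 decimal places.

3.379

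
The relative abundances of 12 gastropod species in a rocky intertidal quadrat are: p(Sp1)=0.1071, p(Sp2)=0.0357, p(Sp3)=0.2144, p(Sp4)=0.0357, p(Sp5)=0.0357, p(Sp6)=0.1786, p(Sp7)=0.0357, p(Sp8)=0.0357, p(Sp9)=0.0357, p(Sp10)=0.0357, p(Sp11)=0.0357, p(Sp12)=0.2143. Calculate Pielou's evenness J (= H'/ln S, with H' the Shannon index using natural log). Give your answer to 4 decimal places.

0.8688

H' = −Σ pᵢ ln pᵢ = −((-0.239261) + (-0.118974) + (-0.330157) + (-0.118974) + (-0.118974) + (-0.307658) + (-0.118974) + (-0.118974) + (-0.118974) + (-0.118974) + (-0.118974) + (-0.330103)) = 2.158970 (working shown to 6 dp, full precision carried).
With S = 12 species, ln S = 2.484907, so J = 2.158970/2.484907 = 0.868834, i.e. 0.8688 to 4 decimal places.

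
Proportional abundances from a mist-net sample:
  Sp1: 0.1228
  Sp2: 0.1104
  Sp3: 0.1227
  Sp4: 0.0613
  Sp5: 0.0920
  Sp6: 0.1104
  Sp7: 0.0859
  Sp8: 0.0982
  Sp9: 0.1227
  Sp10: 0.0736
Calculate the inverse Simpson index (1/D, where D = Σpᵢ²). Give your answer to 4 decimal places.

D = 0.1228² + 0.1104² + 0.1227² + 0.0613² + 0.092² + 0.1104² + 0.0859² + 0.0982² + 0.1227² + 0.0736² = 0.01507984 + 0.01218816 + 0.01505529 + 0.00375769 + 0.00846400 + 0.01218816 + 0.00737881 + 0.00964324 + 0.01505529 + 0.00541696 = 0.10422744 (working shown to 8 dp, full precision carried).
So 1/D = 9.594402, i.e. 9.5944 to 4 decimal places.

9.5944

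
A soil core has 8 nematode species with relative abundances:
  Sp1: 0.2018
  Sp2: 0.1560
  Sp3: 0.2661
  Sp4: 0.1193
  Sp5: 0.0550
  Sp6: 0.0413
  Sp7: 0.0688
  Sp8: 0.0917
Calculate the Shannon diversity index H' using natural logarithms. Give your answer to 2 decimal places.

1.91

Each pᵢ ln pᵢ term (working shown to 4 dp, full precision carried): 0.2018×(-1.6005)=-0.3230, 0.156×(-1.8579)=-0.2898, 0.2661×(-1.3239)=-0.3523, 0.1193×(-2.1261)=-0.2536, 0.055×(-2.9004)=-0.1595, 0.0413×(-3.1869)=-0.1316, 0.0688×(-2.6766)=-0.1841, 0.0917×(-2.3892)=-0.2191.
Sum = -1.9131, so H' = 1.91.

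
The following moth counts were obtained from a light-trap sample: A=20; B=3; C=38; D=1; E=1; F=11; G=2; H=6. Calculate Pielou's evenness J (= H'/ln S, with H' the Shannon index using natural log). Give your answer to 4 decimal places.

Total N = 20+3+38+1+1+11+2+6 = 82, so the proportions are 0.243902, 0.036585, 0.463415, 0.012195, 0.012195, 0.134146, 0.02439, 0.073171 (working shown to 6 dp, full precision carried).
H' = −Σ pᵢ ln pᵢ = −((-0.344143) + (-0.121028) + (-0.356428) + (-0.053740) + (-0.053740) + (-0.269476) + (-0.090575) + (-0.191339)) = 1.480470.
With S = 8 species, ln S = 2.079442, so J = 1.480470/2.079442 = 0.711955, i.e. 0.7120 to 4 decimal places.

0.7120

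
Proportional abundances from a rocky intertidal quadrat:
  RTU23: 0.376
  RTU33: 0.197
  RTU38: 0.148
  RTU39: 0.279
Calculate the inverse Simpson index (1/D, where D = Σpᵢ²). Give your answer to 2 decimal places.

D = 0.376² + 0.197² + 0.148² + 0.279² = 0.141376 + 0.038809 + 0.021904 + 0.077841 = 0.279930 (working shown to 6 dp, full precision carried).
So 1/D = 3.5723, i.e. 3.57 to 2 decimal places.

3.57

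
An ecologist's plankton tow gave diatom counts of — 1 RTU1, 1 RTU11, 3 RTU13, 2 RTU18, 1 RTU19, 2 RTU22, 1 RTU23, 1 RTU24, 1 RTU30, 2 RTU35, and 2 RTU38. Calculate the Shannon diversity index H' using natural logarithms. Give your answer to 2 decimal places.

Total N = 1+1+3+2+1+2+1+1+1+2+2 = 17, so the proportions are 0.0588, 0.0588, 0.1765, 0.1176, 0.0588, 0.1176, 0.0588, 0.0588, 0.0588, 0.1176, 0.1176 (working shown to 4 dp, full precision carried).
Each pᵢ ln pᵢ term: 0.0588×(-2.8332)=-0.1667, 0.0588×(-2.8332)=-0.1667, 0.1765×(-1.7346)=-0.3061, 0.1176×(-2.1401)=-0.2518, 0.0588×(-2.8332)=-0.1667, 0.1176×(-2.1401)=-0.2518, 0.0588×(-2.8332)=-0.1667, 0.0588×(-2.8332)=-0.1667, 0.0588×(-2.8332)=-0.1667, 0.1176×(-2.1401)=-0.2518, 0.1176×(-2.1401)=-0.2518.
Sum = -2.3132, so H' = 2.31.

2.31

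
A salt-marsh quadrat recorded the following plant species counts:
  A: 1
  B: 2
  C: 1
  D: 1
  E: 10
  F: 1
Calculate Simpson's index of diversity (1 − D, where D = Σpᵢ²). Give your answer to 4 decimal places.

Total N = 1+2+1+1+10+1 = 16, so the proportions are 0.0625, 0.125, 0.0625, 0.0625, 0.625, 0.0625 (working shown to 6 dp, full precision carried).
D = 0.0625² + 0.125² + 0.0625² + 0.0625² + 0.625² + 0.0625² = 0.003906 + 0.015625 + 0.003906 + 0.003906 + 0.390625 + 0.003906 = 0.421875.
So 1 − D = 0.578125, i.e. 0.5781 to 4 decimal places.

0.5781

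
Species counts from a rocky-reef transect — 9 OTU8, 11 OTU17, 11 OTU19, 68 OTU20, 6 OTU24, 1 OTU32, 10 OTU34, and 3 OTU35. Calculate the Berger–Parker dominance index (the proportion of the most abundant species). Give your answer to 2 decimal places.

0.57

Total N = 9+11+11+68+6+1+10+3 = 119, so the proportions are 0.0756, 0.0924, 0.0924, 0.5714, 0.0504, 0.0084, 0.084, 0.0252 (working shown to 4 dp, full precision carried).
The largest proportion is 0.5714, i.e. d = 0.57 to 2 decimal places.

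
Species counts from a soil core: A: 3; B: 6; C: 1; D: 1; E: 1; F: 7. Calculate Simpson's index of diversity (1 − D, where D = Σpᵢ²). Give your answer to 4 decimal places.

Total N = 3+6+1+1+1+7 = 19, so the proportions are 0.157895, 0.315789, 0.052632, 0.052632, 0.052632, 0.368421 (working shown to 6 dp, full precision carried).
D = 0.157895² + 0.315789² + 0.052632² + 0.052632² + 0.052632² + 0.368421² = 0.024931 + 0.099723 + 0.002770 + 0.002770 + 0.002770 + 0.135734 = 0.268698.
So 1 − D = 0.731302, i.e. 0.7313 to 4 decimal places.

0.7313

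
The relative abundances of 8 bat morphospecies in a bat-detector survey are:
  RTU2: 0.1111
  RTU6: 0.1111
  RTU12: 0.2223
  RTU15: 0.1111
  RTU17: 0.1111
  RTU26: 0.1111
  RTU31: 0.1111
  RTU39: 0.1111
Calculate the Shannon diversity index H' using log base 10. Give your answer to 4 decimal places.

Each pᵢ log₁₀ pᵢ term (working shown to 6 dp, full precision carried): 0.1111×(-0.954286)=-0.106021, 0.1111×(-0.954286)=-0.106021, 0.2223×(-0.653061)=-0.145175, 0.1111×(-0.954286)=-0.106021, 0.1111×(-0.954286)=-0.106021, 0.1111×(-0.954286)=-0.106021, 0.1111×(-0.954286)=-0.106021, 0.1111×(-0.954286)=-0.106021.
Sum = -0.887324, so H' = 0.8873.

0.8873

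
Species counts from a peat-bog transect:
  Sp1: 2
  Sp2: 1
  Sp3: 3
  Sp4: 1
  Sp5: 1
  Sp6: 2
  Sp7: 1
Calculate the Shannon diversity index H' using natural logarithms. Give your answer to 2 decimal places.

Total N = 2+1+3+1+1+2+1 = 11, so the proportions are 0.1818, 0.0909, 0.2727, 0.0909, 0.0909, 0.1818, 0.0909 (working shown to 4 dp, full precision carried).
Each pᵢ ln pᵢ term: 0.1818×(-1.7047)=-0.3100, 0.0909×(-2.3979)=-0.2180, 0.2727×(-1.2993)=-0.3543, 0.0909×(-2.3979)=-0.2180, 0.0909×(-2.3979)=-0.2180, 0.1818×(-1.7047)=-0.3100, 0.0909×(-2.3979)=-0.2180.
Sum = -1.8462, so H' = 1.85.

1.85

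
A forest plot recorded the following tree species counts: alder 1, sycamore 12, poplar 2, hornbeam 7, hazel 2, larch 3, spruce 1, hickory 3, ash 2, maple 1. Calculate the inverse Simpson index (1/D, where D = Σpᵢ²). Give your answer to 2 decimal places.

5.12

Total N = 1+12+2+7+2+3+1+3+2+1 = 34, so the proportions are 0.029412, 0.352941, 0.058824, 0.205882, 0.058824, 0.088235, 0.029412, 0.088235, 0.058824, 0.029412 (working shown to 6 dp, full precision carried).
D = 0.029412² + 0.352941² + 0.058824² + 0.205882² + 0.058824² + 0.088235² + 0.029412² + 0.088235² + 0.058824² + 0.029412² = 0.000865 + 0.124567 + 0.003460 + 0.042388 + 0.003460 + 0.007785 + 0.000865 + 0.007785 + 0.003460 + 0.000865 = 0.195502.
So 1/D = 5.1150, i.e. 5.12 to 2 decimal places.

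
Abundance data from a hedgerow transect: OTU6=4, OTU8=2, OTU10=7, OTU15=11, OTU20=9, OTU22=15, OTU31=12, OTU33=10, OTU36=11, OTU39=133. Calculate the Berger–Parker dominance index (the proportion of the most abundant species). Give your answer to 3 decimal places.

0.621

Total N = 4+2+7+11+9+15+12+10+11+133 = 214, so the proportions are 0.018692, 0.009346, 0.03271, 0.051402, 0.042056, 0.070093, 0.056075, 0.046729, 0.051402, 0.621495 (working shown to 6 dp, full precision carried).
The largest proportion is 0.621495, i.e. d = 0.621 to 3 decimal places.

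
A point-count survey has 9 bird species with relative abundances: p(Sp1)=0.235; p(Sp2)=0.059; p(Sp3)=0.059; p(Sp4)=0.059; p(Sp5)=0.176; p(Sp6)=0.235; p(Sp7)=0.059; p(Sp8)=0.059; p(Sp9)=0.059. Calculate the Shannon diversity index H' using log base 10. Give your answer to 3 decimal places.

Each pᵢ log₁₀ pᵢ term (working shown to 5 dp, full precision carried): 0.235×(-0.62893)=-0.14780, 0.059×(-1.22915)=-0.07252, 0.059×(-1.22915)=-0.07252, 0.059×(-1.22915)=-0.07252, 0.176×(-0.75449)=-0.13279, 0.235×(-0.62893)=-0.14780, 0.059×(-1.22915)=-0.07252, 0.059×(-1.22915)=-0.07252, 0.059×(-1.22915)=-0.07252.
Sum = -0.86351, so H' = 0.864.

0.864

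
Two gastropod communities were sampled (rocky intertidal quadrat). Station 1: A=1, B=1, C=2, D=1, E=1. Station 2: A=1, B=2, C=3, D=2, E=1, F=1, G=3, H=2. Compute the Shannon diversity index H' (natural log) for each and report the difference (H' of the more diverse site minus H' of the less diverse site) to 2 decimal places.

Station 1: N=6, proportions 0.1667, 0.1667, 0.3333, 0.1667, 0.1667, giving H' = 1.5607 (working shown to 4 dp, full precision carried).
Station 2: N=15, proportions 0.0667, 0.1333, 0.2, 0.1333, 0.0667, 0.0667, 0.2, 0.1333, giving H' = 1.9913.
Difference = |1.5607 − 1.9913| = 0.4306, i.e. 0.43 to 2 decimal places.

0.43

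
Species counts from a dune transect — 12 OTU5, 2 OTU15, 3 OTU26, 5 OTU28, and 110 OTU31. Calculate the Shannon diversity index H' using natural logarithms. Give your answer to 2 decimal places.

Total N = 12+2+3+5+110 = 132, so the proportions are 0.0909, 0.0152, 0.0227, 0.0379, 0.8333 (working shown to 4 dp, full precision carried).
Each pᵢ ln pᵢ term: 0.0909×(-2.3979)=-0.2180, 0.0152×(-4.1897)=-0.0635, 0.0227×(-3.7842)=-0.0860, 0.0379×(-3.2734)=-0.1240, 0.8333×(-0.1823)=-0.1519.
Sum = -0.6434, so H' = 0.64.

0.64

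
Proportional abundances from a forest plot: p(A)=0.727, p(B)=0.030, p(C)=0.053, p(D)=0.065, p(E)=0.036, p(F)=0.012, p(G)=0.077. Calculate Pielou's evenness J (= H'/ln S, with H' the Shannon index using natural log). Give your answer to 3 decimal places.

0.535

H' = −Σ pᵢ ln pᵢ = −((-0.23179) + (-0.10520) + (-0.15569) + (-0.17767) + (-0.11967) + (-0.05307) + (-0.19742)) = 1.04051 (working shown to 5 dp, full precision carried).
With S = 7 species, ln S = 1.94591, so J = 1.04051/1.94591 = 0.53472, i.e. 0.535 to 3 decimal places.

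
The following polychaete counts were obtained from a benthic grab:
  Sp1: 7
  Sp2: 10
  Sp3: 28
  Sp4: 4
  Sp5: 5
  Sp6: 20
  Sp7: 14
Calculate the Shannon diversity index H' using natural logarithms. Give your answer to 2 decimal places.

1.75

Total N = 7+10+28+4+5+20+14 = 88, so the proportions are 0.0795, 0.1136, 0.3182, 0.0455, 0.0568, 0.2273, 0.1591 (working shown to 4 dp, full precision carried).
Each pᵢ ln pᵢ term: 0.0795×(-2.5314)=-0.2014, 0.1136×(-2.1748)=-0.2471, 0.3182×(-1.1451)=-0.3644, 0.0455×(-3.0910)=-0.1405, 0.0568×(-2.8679)=-0.1629, 0.2273×(-1.4816)=-0.3367, 0.1591×(-1.8383)=-0.2925.
Sum = -1.7455, so H' = 1.75.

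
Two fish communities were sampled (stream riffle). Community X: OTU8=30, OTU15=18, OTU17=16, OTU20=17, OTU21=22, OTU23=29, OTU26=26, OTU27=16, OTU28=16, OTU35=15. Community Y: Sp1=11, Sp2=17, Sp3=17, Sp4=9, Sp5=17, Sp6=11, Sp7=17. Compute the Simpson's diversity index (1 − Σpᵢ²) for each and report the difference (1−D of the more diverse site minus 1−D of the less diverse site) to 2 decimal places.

0.04

Community X: N=205, proportions 0.1463, 0.0878, 0.078, 0.0829, 0.1073, 0.1415, 0.1268, 0.078, 0.078, 0.0732, giving 1−D = 0.8928 (working shown to 4 dp, full precision carried).
Community Y: N=99, proportions 0.1111, 0.1717, 0.1717, 0.0909, 0.1717, 0.1111, 0.1717, giving 1−D = 0.8491.
Difference = |0.8928 − 0.8491| = 0.0437, i.e. 0.04 to 2 decimal places.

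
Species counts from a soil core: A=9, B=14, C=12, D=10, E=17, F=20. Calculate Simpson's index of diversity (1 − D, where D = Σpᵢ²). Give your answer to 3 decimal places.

Total N = 9+14+12+10+17+20 = 82, so the proportions are 0.10976, 0.17073, 0.14634, 0.12195, 0.20732, 0.2439 (working shown to 5 dp, full precision carried).
D = 0.10976² + 0.17073² + 0.14634² + 0.12195² + 0.20732² + 0.2439² = 0.01205 + 0.02915 + 0.02142 + 0.01487 + 0.04298 + 0.05949 = 0.17995.
So 1 − D = 0.82005, i.e. 0.820 to 3 decimal places.

0.820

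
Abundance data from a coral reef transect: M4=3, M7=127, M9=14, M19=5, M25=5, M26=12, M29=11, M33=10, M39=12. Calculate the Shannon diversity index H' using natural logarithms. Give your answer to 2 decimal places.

1.37

Total N = 3+127+14+5+5+12+11+10+12 = 199, so the proportions are 0.0151, 0.6382, 0.0704, 0.0251, 0.0251, 0.0603, 0.0553, 0.0503, 0.0603 (working shown to 4 dp, full precision carried).
Each pᵢ ln pᵢ term: 0.0151×(-4.1947)=-0.0632, 0.6382×(-0.4491)=-0.2866, 0.0704×(-2.6542)=-0.1867, 0.0251×(-3.6839)=-0.0926, 0.0251×(-3.6839)=-0.0926, 0.0603×(-2.8084)=-0.1694, 0.0553×(-2.8954)=-0.1600, 0.0503×(-2.9907)=-0.1503, 0.0603×(-2.8084)=-0.1694.
Sum = -1.3707, so H' = 1.37.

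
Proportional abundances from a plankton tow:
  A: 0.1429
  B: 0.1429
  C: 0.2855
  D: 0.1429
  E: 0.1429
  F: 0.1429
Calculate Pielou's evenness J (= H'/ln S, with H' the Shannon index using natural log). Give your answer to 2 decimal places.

H' = −Σ pᵢ ln pᵢ = −((-0.2780) + (-0.2780) + (-0.3579) + (-0.2780) + (-0.2780) + (-0.2780)) = 1.7480 (working shown to 4 dp, full precision carried).
With S = 6 species, ln S = 1.7918, so J = 1.7480/1.7918 = 0.9756, i.e. 0.98 to 2 decimal places.

0.98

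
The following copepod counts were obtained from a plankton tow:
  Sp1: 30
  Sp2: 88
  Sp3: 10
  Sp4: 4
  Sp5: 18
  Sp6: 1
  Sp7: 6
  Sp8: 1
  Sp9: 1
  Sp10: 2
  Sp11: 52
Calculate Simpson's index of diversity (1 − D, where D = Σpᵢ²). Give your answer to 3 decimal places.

Total N = 30+88+10+4+18+1+6+1+1+2+52 = 213, so the proportions are 0.14085, 0.41315, 0.04695, 0.01878, 0.08451, 0.00469, 0.02817, 0.00469, 0.00469, 0.00939, 0.24413 (working shown to 5 dp, full precision carried).
D = 0.14085² + 0.41315² + 0.04695² + 0.01878² + 0.08451² + 0.00469² + 0.02817² + 0.00469² + 0.00469² + 0.00939² + 0.24413² = 0.01984 + 0.17069 + 0.00220 + 0.00035 + 0.00714 + 0.00002 + 0.00079 + 0.00002 + 0.00002 + 0.00009 + 0.05960 = 0.26077.
So 1 − D = 0.73923, i.e. 0.739 to 3 decimal places.

0.739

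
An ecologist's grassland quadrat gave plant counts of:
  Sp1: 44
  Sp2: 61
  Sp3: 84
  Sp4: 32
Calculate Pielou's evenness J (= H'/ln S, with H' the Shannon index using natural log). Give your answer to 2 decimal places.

0.96

Total N = 44+61+84+32 = 221, so the proportions are 0.1991, 0.276, 0.3801, 0.1448 (working shown to 4 dp, full precision carried).
H' = −Σ pᵢ ln pᵢ = −((-0.3213) + (-0.3553) + (-0.3677) + (-0.2798)) = 1.3241.
With S = 4 species, ln S = 1.3863, so J = 1.3241/1.3863 = 0.9552, i.e. 0.96 to 2 decimal places.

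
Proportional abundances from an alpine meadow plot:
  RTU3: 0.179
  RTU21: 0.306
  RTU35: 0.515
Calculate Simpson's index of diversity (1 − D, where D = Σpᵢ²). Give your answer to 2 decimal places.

D = 0.179² + 0.306² + 0.515² = 0.0320 + 0.0936 + 0.2652 = 0.3909 (working shown to 4 dp, full precision carried).
So 1 − D = 0.6091, i.e. 0.61 to 2 decimal places.

0.61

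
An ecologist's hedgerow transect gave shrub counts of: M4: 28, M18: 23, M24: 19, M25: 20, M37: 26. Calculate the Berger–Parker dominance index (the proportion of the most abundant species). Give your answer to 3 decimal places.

Total N = 28+23+19+20+26 = 116, so the proportions are 0.24138, 0.19828, 0.16379, 0.17241, 0.22414 (working shown to 5 dp, full precision carried).
The largest proportion is 0.24138, i.e. d = 0.241 to 3 decimal places.

0.241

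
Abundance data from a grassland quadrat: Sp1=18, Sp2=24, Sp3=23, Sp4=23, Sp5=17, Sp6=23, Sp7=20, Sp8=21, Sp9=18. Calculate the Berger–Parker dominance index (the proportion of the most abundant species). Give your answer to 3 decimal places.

0.128

Total N = 18+24+23+23+17+23+20+21+18 = 187, so the proportions are 0.09626, 0.12834, 0.12299, 0.12299, 0.09091, 0.12299, 0.10695, 0.1123, 0.09626 (working shown to 5 dp, full precision carried).
The largest proportion is 0.12834, i.e. d = 0.128 to 3 decimal places.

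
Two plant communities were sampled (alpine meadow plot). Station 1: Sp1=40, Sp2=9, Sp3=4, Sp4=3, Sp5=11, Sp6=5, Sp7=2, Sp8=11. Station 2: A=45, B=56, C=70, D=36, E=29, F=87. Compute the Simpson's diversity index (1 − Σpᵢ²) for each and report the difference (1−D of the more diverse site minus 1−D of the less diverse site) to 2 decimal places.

Station 1: N=85, proportions 0.470588, 0.105882, 0.047059, 0.035294, 0.129412, 0.058824, 0.023529, 0.129412, giving 1−D = 0.726367 (working shown to 6 dp, full precision carried).
Station 2: N=323, proportions 0.139319, 0.173375, 0.216718, 0.111455, 0.089783, 0.26935, giving 1−D = 0.810532.
Difference = |0.726367 − 0.810532| = 0.084165, i.e. 0.08 to 2 decimal places.

0.08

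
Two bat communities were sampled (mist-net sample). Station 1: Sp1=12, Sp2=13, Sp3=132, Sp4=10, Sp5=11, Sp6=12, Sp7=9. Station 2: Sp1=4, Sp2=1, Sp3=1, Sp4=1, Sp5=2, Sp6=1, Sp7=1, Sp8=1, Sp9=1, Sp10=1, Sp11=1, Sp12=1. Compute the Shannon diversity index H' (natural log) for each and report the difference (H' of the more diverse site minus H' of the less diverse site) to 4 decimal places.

1.0998

Station 1: N=199, proportions 0.060302, 0.065327, 0.663317, 0.050251, 0.055276, 0.060302, 0.045226, giving H' = 1.239588 (working shown to 6 dp, full precision carried).
Station 2: N=16, proportions 0.25, 0.0625, 0.0625, 0.0625, 0.125, 0.0625, 0.0625, 0.0625, 0.0625, 0.0625, 0.0625, 0.0625, giving H' = 2.339372.
Difference = |1.239588 − 2.339372| = 1.099784, i.e. 1.0998 to 4 decimal places.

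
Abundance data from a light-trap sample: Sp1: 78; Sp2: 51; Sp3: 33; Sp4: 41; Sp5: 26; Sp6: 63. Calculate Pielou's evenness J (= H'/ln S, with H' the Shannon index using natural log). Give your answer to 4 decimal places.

Total N = 78+51+33+41+26+63 = 292, so the proportions are 0.267123, 0.174658, 0.113014, 0.140411, 0.089041, 0.215753 (working shown to 6 dp, full precision carried).
H' = −Σ pᵢ ln pᵢ = −((-0.352615) + (-0.304765) + (-0.246398) + (-0.275652) + (-0.215360) + (-0.330884)) = 1.725673.
With S = 6 species, ln S = 1.791759, so J = 1.725673/1.791759 = 0.963116, i.e. 0.9631 to 4 decimal places.

0.9631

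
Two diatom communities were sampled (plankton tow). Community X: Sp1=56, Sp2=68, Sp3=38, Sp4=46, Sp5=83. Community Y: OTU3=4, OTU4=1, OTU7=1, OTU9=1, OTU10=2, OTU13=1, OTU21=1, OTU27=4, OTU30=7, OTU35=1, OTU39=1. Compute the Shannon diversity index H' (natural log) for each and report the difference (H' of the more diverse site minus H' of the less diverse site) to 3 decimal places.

0.519

Community X: N=291, proportions 0.19244, 0.23368, 0.13058, 0.15808, 0.28522, giving H' = 1.57210 (working shown to 5 dp, full precision carried).
Community Y: N=24, proportions 0.16667, 0.04167, 0.04167, 0.04167, 0.08333, 0.04167, 0.04167, 0.16667, 0.29167, 0.04167, 0.04167, giving H' = 2.09064.
Difference = |1.57210 − 2.09064| = 0.51854, i.e. 0.519 to 3 decimal places.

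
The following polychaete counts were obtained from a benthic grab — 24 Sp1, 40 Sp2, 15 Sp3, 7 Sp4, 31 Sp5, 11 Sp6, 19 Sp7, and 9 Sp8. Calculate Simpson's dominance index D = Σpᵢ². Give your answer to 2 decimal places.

Total N = 24+40+15+7+31+11+19+9 = 156, so the proportions are 0.1538, 0.2564, 0.0962, 0.0449, 0.1987, 0.0705, 0.1218, 0.0577 (working shown to 4 dp, full precision carried).
D = 0.1538² + 0.2564² + 0.0962² + 0.0449² + 0.1987² + 0.0705² + 0.1218² + 0.0577² = 0.0237 + 0.0657 + 0.0092 + 0.0020 + 0.0395 + 0.0050 + 0.0148 + 0.0033 = 0.1633.
To 2 decimal places, D = 0.16.

0.16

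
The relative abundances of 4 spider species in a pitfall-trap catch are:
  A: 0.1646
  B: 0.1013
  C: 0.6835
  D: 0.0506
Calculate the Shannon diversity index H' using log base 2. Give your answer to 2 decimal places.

1.36

Each pᵢ log₂ pᵢ term (working shown to 4 dp, full precision carried): 0.1646×(-2.6030)=-0.4284, 0.1013×(-3.3033)=-0.3346, 0.6835×(-0.5490)=-0.3752, 0.0506×(-4.3047)=-0.2178.
Sum = -1.3561, so H' = 1.36.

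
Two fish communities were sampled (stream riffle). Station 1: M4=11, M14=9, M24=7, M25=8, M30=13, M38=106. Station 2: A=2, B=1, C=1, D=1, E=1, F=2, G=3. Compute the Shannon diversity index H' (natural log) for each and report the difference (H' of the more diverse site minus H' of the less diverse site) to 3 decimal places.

Station 1: N=154, proportions 0.07143, 0.05844, 0.04545, 0.05195, 0.08442, 0.68831, giving H' = 1.11437 (working shown to 5 dp, full precision carried).
Station 2: N=11, proportions 0.18182, 0.09091, 0.09091, 0.09091, 0.09091, 0.18182, 0.27273, giving H' = 1.84622.
Difference = |1.11437 − 1.84622| = 0.73185, i.e. 0.732 to 3 decimal places.

0.732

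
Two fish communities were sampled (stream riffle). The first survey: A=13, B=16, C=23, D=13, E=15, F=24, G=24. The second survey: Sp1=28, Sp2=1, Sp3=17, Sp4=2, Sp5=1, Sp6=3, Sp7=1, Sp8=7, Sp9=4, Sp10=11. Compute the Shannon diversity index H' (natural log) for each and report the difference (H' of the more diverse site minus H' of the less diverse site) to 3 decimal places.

The first survey: N=128, proportions 0.101562, 0.125, 0.179688, 0.101562, 0.117188, 0.1875, 0.1875, giving H' = 1.911922 (working shown to 6 dp, full precision carried).
The second survey: N=75, proportions 0.373333, 0.013333, 0.226667, 0.026667, 0.013333, 0.04, 0.013333, 0.093333, 0.053333, 0.146667, giving H' = 1.761596.
Difference = |1.911922 − 1.761596| = 0.150326, i.e. 0.150 to 3 decimal places.

0.150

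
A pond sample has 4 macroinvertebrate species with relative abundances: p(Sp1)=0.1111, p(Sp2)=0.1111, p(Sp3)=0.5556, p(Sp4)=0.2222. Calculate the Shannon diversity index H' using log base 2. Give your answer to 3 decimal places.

1.658

Each pᵢ log₂ pᵢ term (working shown to 5 dp, full precision carried): 0.1111×(-3.17007)=-0.35219, 0.1111×(-3.17007)=-0.35219, 0.5556×(-0.84788)=-0.47108, 0.2222×(-2.17007)=-0.48219.
Sum = -1.65766, so H' = 1.658.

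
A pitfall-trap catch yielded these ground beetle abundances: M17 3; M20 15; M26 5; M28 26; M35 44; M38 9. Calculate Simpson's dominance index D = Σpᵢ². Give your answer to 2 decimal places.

0.28

Total N = 3+15+5+26+44+9 = 102, so the proportions are 0.0294, 0.1471, 0.049, 0.2549, 0.4314, 0.0882 (working shown to 4 dp, full precision carried).
D = 0.0294² + 0.1471² + 0.049² + 0.2549² + 0.4314² + 0.0882² = 0.0009 + 0.0216 + 0.0024 + 0.0650 + 0.1861 + 0.0078 = 0.2837.
To 2 decimal places, D = 0.28.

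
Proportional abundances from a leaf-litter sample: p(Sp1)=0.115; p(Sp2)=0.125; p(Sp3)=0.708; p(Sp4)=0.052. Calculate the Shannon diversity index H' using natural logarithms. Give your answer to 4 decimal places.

Each pᵢ ln pᵢ term (working shown to 6 dp, full precision carried): 0.115×(-2.162823)=-0.248725, 0.125×(-2.079442)=-0.259930, 0.708×(-0.345311)=-0.244480, 0.052×(-2.956512)=-0.153739.
Sum = -0.906874, so H' = 0.9069.

0.9069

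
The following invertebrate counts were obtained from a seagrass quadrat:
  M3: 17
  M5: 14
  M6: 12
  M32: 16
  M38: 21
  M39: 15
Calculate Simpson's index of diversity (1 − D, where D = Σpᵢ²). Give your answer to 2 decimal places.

Total N = 17+14+12+16+21+15 = 95, so the proportions are 0.1789, 0.1474, 0.1263, 0.1684, 0.2211, 0.1579 (working shown to 4 dp, full precision carried).
D = 0.1789² + 0.1474² + 0.1263² + 0.1684² + 0.2211² + 0.1579² = 0.0320 + 0.0217 + 0.0160 + 0.0284 + 0.0489 + 0.0249 = 0.1719.
So 1 − D = 0.8281, i.e. 0.83 to 2 decimal places.

0.83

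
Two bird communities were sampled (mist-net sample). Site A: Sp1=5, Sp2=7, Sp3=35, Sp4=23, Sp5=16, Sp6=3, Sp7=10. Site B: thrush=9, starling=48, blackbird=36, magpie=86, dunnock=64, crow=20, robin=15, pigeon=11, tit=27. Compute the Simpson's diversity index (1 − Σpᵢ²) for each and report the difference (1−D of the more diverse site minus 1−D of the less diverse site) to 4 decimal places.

0.0570

Site A: N=99, proportions 0.050505, 0.070707, 0.353535, 0.232323, 0.161616, 0.030303, 0.10101, giving 1−D = 0.776247 (working shown to 6 dp, full precision carried).
Site B: N=316, proportions 0.028481, 0.151899, 0.113924, 0.272152, 0.202532, 0.063291, 0.047468, 0.03481, 0.085443, giving 1−D = 0.833280.
Difference = |0.776247 − 0.833280| = 0.057033, i.e. 0.0570 to 4 decimal places.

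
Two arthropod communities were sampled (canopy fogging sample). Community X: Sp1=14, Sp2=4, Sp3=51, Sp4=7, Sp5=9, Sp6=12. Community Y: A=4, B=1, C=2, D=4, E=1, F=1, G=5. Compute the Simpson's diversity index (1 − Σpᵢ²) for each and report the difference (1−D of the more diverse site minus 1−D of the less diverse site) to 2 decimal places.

0.13

Community X: N=97, proportions 0.1443, 0.0412, 0.5258, 0.0722, 0.0928, 0.1237, giving 1−D = 0.6719 (working shown to 4 dp, full precision carried).
Community Y: N=18, proportions 0.2222, 0.0556, 0.1111, 0.2222, 0.0556, 0.0556, 0.2778, giving 1−D = 0.8025.
Difference = |0.6719 − 0.8025| = 0.1306, i.e. 0.13 to 2 decimal places.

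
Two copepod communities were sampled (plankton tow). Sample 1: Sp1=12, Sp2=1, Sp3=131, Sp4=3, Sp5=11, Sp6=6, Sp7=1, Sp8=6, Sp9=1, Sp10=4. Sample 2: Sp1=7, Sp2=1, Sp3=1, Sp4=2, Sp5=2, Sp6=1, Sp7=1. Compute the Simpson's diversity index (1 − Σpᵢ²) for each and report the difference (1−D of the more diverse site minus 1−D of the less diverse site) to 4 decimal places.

0.2947

Sample 1: N=176, proportions 0.068182, 0.005682, 0.744318, 0.017045, 0.0625, 0.034091, 0.005682, 0.034091, 0.005682, 0.022727, giving 1−D = 0.434207 (working shown to 6 dp, full precision carried).
Sample 2: N=15, proportions 0.466667, 0.066667, 0.066667, 0.133333, 0.133333, 0.066667, 0.066667, giving 1−D = 0.728889.
Difference = |0.434207 − 0.728889| = 0.294682, i.e. 0.2947 to 4 decimal places.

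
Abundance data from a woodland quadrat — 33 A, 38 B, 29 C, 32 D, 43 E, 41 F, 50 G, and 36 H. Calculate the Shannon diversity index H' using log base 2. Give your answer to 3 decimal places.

Total N = 33+38+29+32+43+41+50+36 = 302, so the proportions are 0.10927, 0.12583, 0.09603, 0.10596, 0.14238, 0.13576, 0.16556, 0.11921 (working shown to 5 dp, full precision carried).
Each pᵢ log₂ pᵢ term: 0.10927×(-3.19401)=-0.34901, 0.12583×(-2.99048)=-0.37629, 0.09603×(-3.38042)=-0.32461, 0.10596×(-3.23840)=-0.34314, 0.14238×(-2.81214)=-0.40040, 0.13576×(-2.88085)=-0.39111, 0.16556×(-2.59455)=-0.42956, 0.11921×(-3.06848)=-0.36578.
Sum = -2.97991, so H' = 2.980.

2.980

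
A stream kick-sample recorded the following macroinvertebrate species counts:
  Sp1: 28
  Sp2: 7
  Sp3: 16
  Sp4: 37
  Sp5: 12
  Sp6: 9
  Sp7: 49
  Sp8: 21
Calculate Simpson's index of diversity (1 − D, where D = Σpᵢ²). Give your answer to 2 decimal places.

Total N = 28+7+16+37+12+9+49+21 = 179, so the proportions are 0.1564, 0.0391, 0.0894, 0.2067, 0.067, 0.0503, 0.2737, 0.1173 (working shown to 4 dp, full precision carried).
D = 0.1564² + 0.0391² + 0.0894² + 0.2067² + 0.067² + 0.0503² + 0.2737² + 0.1173² = 0.0245 + 0.0015 + 0.0080 + 0.0427 + 0.0045 + 0.0025 + 0.0749 + 0.0138 = 0.1724.
So 1 − D = 0.8276, i.e. 0.83 to 2 decimal places.

0.83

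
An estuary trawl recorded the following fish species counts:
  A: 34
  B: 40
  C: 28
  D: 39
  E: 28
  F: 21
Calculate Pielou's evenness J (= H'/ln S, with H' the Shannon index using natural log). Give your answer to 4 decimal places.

Total N = 34+40+28+39+28+21 = 190, so the proportions are 0.178947, 0.210526, 0.147368, 0.205263, 0.147368, 0.110526 (working shown to 6 dp, full precision carried).
H' = −Σ pᵢ ln pᵢ = −((-0.307908) + (-0.328030) + (-0.282184) + (-0.325026) + (-0.282184) + (-0.243434)) = 1.768767.
With S = 6 species, ln S = 1.791759, so J = 1.768767/1.791759 = 0.987168, i.e. 0.9872 to 4 decimal places.

0.9872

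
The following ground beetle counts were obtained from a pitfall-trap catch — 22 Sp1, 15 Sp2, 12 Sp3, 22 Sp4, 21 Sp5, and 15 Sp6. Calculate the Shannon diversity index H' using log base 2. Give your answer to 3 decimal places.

2.548

Total N = 22+15+12+22+21+15 = 107, so the proportions are 0.20561, 0.14019, 0.11215, 0.20561, 0.19626, 0.14019 (working shown to 5 dp, full precision carried).
Each pᵢ log₂ pᵢ term: 0.20561×(-2.28204)=-0.46920, 0.14019×(-2.83458)=-0.39737, 0.11215×(-3.15650)=-0.35400, 0.20561×(-2.28204)=-0.46920, 0.19626×(-2.34915)=-0.46105, 0.14019×(-2.83458)=-0.39737.
Sum = -2.54820, so H' = 2.548.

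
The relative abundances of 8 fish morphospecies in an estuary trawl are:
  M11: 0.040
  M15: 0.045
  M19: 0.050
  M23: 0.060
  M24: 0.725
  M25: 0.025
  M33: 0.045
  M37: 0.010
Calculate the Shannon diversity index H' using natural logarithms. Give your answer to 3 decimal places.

Each pᵢ ln pᵢ term (working shown to 5 dp, full precision carried): 0.04×(-3.21888)=-0.12876, 0.045×(-3.10109)=-0.13955, 0.05×(-2.99573)=-0.14979, 0.06×(-2.81341)=-0.16880, 0.725×(-0.32158)=-0.23315, 0.025×(-3.68888)=-0.09222, 0.045×(-3.10109)=-0.13955, 0.01×(-4.60517)=-0.04605.
Sum = -1.09787, so H' = 1.098.

1.098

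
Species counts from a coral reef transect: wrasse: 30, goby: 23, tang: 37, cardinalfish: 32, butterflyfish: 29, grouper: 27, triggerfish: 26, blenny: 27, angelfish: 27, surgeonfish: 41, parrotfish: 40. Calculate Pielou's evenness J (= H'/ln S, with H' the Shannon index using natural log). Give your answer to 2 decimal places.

0.99

Total N = 30+23+37+32+29+27+26+27+27+41+40 = 339, so the proportions are 0.0885, 0.0678, 0.1091, 0.0944, 0.0855, 0.0796, 0.0767, 0.0796, 0.0796, 0.1209, 0.118 (working shown to 4 dp, full precision carried).
H' = −Σ pᵢ ln pᵢ = −((-0.2146) + (-0.1825) + (-0.2418) + (-0.2228) + (-0.2103) + (-0.2015) + (-0.1969) + (-0.2015) + (-0.2015) + (-0.2555) + (-0.2522)) = 2.3812.
With S = 11 species, ln S = 2.3979, so J = 2.3812/2.3979 = 0.9930, i.e. 0.99 to 2 decimal places.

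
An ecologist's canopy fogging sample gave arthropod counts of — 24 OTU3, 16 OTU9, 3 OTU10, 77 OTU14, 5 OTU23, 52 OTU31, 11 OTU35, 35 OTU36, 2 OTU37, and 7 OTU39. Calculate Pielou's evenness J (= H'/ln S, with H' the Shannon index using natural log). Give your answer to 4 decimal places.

Total N = 24+16+3+77+5+52+11+35+2+7 = 232, so the proportions are 0.103448, 0.068966, 0.012931, 0.331897, 0.021552, 0.224138, 0.047414, 0.150862, 0.008621, 0.030172 (working shown to 6 dp, full precision carried).
H' = −Σ pᵢ ln pᵢ = −((-0.234691) + (-0.184424) + (-0.056226) + (-0.366059) + (-0.082700) + (-0.335197) + (-0.144557) + (-0.285339) + (-0.040979) + (-0.105628)) = 1.835801.
With S = 10 species, ln S = 2.302585, so J = 1.835801/2.302585 = 0.797278, i.e. 0.7973 to 4 decimal places.

0.7973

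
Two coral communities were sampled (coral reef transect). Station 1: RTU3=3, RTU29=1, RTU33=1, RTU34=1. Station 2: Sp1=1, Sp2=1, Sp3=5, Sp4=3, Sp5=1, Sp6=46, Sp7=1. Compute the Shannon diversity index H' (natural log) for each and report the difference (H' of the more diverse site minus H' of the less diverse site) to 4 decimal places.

Station 1: N=6, proportions 0.5, 0.166667, 0.166667, 0.166667, giving H' = 1.242453 (working shown to 6 dp, full precision carried).
Station 2: N=58, proportions 0.017241, 0.017241, 0.086207, 0.051724, 0.017241, 0.793103, 0.017241, giving H' = 0.828365.
Difference = |1.242453 − 0.828365| = 0.414088, i.e. 0.4141 to 4 decimal places.

0.4141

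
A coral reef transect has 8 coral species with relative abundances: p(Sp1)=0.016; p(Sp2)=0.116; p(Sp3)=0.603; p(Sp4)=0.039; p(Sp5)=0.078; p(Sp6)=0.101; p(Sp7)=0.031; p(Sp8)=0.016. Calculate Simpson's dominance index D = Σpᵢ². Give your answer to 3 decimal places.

D = 0.016² + 0.116² + 0.603² + 0.039² + 0.078² + 0.101² + 0.031² + 0.016² = 0.00026 + 0.01346 + 0.36361 + 0.00152 + 0.00608 + 0.01020 + 0.00096 + 0.00026 = 0.39634 (working shown to 5 dp, full precision carried).
To 3 decimal places, D = 0.396.

0.396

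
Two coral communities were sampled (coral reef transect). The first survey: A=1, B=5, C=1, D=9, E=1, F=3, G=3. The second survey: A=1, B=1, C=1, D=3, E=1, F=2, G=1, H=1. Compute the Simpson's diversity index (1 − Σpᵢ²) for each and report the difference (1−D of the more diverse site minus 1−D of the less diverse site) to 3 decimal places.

0.083

The first survey: N=23, proportions 0.043478, 0.217391, 0.043478, 0.391304, 0.043478, 0.130435, 0.130435, giving 1−D = 0.759924 (working shown to 6 dp, full precision carried).
The second survey: N=11, proportions 0.090909, 0.090909, 0.090909, 0.272727, 0.090909, 0.181818, 0.090909, 0.090909, giving 1−D = 0.842975.
Difference = |0.759924 − 0.842975| = 0.083051, i.e. 0.083 to 3 decimal places.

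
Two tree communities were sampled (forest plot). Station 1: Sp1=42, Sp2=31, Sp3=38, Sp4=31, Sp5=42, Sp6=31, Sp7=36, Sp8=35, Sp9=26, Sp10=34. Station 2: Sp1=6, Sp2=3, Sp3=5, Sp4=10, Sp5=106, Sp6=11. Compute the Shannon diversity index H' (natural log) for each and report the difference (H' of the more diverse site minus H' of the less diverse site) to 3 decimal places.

1.357

Station 1: N=346, proportions 0.12139, 0.0896, 0.10983, 0.0896, 0.12139, 0.0896, 0.10405, 0.10116, 0.07514, 0.09827, giving H' = 2.29267 (working shown to 5 dp, full precision carried).
Station 2: N=141, proportions 0.04255, 0.02128, 0.03546, 0.07092, 0.75177, 0.07801, giving H' = 0.93585.
Difference = |2.29267 − 0.93585| = 1.35682, i.e. 1.357 to 3 decimal places.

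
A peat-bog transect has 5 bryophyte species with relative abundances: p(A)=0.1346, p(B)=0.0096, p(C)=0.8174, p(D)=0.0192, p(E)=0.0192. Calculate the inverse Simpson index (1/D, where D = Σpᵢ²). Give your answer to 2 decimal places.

D = 0.1346² + 0.0096² + 0.8174² + 0.0192² + 0.0192² = 0.01812 + 0.00009 + 0.66814 + 0.00037 + 0.00037 = 0.68709 (working shown to 5 dp, full precision carried).
So 1/D = 1.4554, i.e. 1.46 to 2 decimal places.

1.46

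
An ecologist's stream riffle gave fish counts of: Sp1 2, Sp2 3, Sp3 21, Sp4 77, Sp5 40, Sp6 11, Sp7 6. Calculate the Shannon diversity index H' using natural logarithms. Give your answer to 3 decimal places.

1.402

Total N = 2+3+21+77+40+11+6 = 160, so the proportions are 0.0125, 0.01875, 0.13125, 0.48125, 0.25, 0.06875, 0.0375 (working shown to 5 dp, full precision carried).
Each pᵢ ln pᵢ term: 0.0125×(-4.38203)=-0.05478, 0.01875×(-3.97656)=-0.07456, 0.13125×(-2.03065)=-0.26652, 0.48125×(-0.73137)=-0.35197, 0.25×(-1.38629)=-0.34657, 0.06875×(-2.67728)=-0.18406, 0.0375×(-3.28341)=-0.12313.
Sum = -1.40159, so H' = 1.402.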